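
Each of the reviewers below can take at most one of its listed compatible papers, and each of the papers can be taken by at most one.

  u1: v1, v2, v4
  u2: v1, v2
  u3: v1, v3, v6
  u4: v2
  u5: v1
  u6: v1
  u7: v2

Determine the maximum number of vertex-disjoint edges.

4

Unit-capacity flow: source→left, listed edges, right→sink; max matching = max flow.
Augmenting path u1→v1 (+1); matched 1.
Augmenting path u2→v2 (+1); matched 2.
Augmenting path u3→v3 (+1); matched 3.
Augmenting path u5→v1→u1→v4 (+1); matched 4.
No augmenting path remains; maximum matching = 4.
König certificate: {u1, u3, v1, v2} is a vertex cover of size 4 (every listed pair touches it), so no matching can be larger.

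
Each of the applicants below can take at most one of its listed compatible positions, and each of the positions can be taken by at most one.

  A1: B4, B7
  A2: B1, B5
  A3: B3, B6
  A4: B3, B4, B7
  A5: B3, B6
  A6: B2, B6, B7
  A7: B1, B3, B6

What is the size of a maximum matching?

7

Unit-capacity flow: source→left, listed edges, right→sink; max matching = max flow.
Augmenting path A1→B4 (+1); matched 1.
Augmenting path A2→B1 (+1); matched 2.
Augmenting path A3→B3 (+1); matched 3.
Augmenting path A4→B7 (+1); matched 4.
Augmenting path A5→B6 (+1); matched 5.
Augmenting path A6→B2 (+1); matched 6.
Augmenting path A7→B1→A2→B5 (+1); matched 7.
No augmenting path remains; maximum matching = 7.
König certificate: {A1, A2, A3, A4, A5, A6, A7} is a vertex cover of size 7 (every listed pair touches it), so no matching can be larger.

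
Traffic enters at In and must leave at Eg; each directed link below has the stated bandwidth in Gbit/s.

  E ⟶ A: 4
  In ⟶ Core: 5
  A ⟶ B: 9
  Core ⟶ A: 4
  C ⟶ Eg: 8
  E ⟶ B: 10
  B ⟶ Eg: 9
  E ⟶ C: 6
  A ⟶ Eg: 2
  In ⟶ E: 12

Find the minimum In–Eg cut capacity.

16

Augment In→Core→A→Eg: bottleneck 2, flow now 2.
Augment In→E→C→Eg: bottleneck 6, flow now 8.
Augment In→E→B→Eg: bottleneck 6, flow now 14.
Augment In→Core→A→B→Eg: bottleneck 2, flow now 16.
No augmenting path remains; maximum flow = 16.
By max-flow min-cut, the minimum cut capacity equals the max flow.
In the residual graph, reachable from In: {In, Core}.
Min-cut edges: In→E (12), Core→A (4); capacity 12 + 4 = 16.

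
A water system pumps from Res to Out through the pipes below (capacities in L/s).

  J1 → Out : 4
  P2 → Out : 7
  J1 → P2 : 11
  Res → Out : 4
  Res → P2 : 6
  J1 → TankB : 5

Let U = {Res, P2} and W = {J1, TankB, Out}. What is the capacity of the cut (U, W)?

11

Edges leaving {Res, P2}: Res→Out (4), P2→Out (7).
Cut capacity = 4 + 7 = 11.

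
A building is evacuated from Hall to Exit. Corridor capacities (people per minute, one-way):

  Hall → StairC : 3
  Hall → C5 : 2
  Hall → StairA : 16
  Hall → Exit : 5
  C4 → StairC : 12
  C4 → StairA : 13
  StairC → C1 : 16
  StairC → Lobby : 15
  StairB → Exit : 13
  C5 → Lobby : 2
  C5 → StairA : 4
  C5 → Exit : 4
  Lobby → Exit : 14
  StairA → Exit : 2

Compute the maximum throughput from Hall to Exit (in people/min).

Augment Hall→Exit: bottleneck 5, flow now 5.
Augment Hall→C5→Exit: bottleneck 2, flow now 7.
Augment Hall→StairA→Exit: bottleneck 2, flow now 9.
Augment Hall→StairC→Lobby→Exit: bottleneck 3, flow now 12.
No augmenting path remains; maximum flow = 12.
In the residual graph, reachable from Hall: {Hall, StairA}.
Min-cut edges: Hall→StairC (3), Hall→C5 (2), Hall→Exit (5), StairA→Exit (2); capacity 3 + 2 + 5 + 2 = 12.
This cut is saturated, so no flow can exceed 12.

12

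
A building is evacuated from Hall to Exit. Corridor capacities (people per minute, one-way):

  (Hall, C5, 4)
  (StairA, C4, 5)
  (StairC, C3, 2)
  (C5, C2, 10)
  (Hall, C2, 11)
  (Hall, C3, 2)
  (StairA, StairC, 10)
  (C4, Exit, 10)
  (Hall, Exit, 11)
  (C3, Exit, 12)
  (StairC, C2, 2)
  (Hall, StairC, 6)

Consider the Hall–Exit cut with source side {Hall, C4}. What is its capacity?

Edges leaving {Hall, C4}: Hall→StairC (6), Hall→C3 (2), Hall→C5 (4), Hall→C2 (11), Hall→Exit (11), C4→Exit (10).
Cut capacity = 6 + 2 + 4 + 11 + 11 + 10 = 44.

44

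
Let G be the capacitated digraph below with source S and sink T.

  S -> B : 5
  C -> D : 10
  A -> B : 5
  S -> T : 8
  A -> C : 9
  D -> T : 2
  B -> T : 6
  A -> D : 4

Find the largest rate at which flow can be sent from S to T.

13

Augment S→T: bottleneck 8, flow now 8.
Augment S→B→T: bottleneck 5, flow now 13.
No augmenting path remains; maximum flow = 13.
In the residual graph, reachable from S: {S}.
Min-cut edges: S→B (5), S→T (8); capacity 5 + 8 = 13.
This cut is saturated, so no flow can exceed 13.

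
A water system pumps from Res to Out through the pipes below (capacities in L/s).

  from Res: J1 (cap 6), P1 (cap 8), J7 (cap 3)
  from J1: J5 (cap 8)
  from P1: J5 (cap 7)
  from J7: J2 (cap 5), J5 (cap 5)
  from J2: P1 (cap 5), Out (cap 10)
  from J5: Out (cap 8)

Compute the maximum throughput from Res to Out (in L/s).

11

Augment Res→J1→J5→Out: bottleneck 6, flow now 6.
Augment Res→P1→J5→Out: bottleneck 2, flow now 8.
Augment Res→J7→J2→Out: bottleneck 3, flow now 11.
No augmenting path remains; maximum flow = 11.
In the residual graph, reachable from Res: {Res, J1, P1, J5}.
Min-cut edges: Res→J7 (3), J5→Out (8); capacity 3 + 8 = 11.
This cut is saturated, so no flow can exceed 11.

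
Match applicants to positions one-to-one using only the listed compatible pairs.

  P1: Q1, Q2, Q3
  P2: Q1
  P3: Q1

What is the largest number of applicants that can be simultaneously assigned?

2

Unit-capacity flow: source→left, listed edges, right→sink; max matching = max flow.
Augmenting path P1→Q1 (+1); matched 1.
Augmenting path P2→Q1→P1→Q2 (+1); matched 2.
No augmenting path remains; maximum matching = 2.
König certificate: {P1, Q1} is a vertex cover of size 2 (every listed pair touches it), so no matching can be larger.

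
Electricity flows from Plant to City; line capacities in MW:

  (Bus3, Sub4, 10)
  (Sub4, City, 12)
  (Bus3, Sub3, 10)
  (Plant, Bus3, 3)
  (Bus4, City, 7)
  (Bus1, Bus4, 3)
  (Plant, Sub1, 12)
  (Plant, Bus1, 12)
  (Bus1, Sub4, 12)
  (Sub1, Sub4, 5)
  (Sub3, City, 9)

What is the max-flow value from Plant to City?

Augment Plant→Bus1→Bus4→City: bottleneck 3, flow now 3.
Augment Plant→Bus1→Sub4→City: bottleneck 9, flow now 12.
Augment Plant→Bus3→Sub4→City: bottleneck 3, flow now 15.
Augment Plant→Sub1→Sub4→Bus3→Sub3→City: bottleneck 3, flow now 18. (uses reverse residual edge)
No augmenting path remains; maximum flow = 18.
In the residual graph, reachable from Plant: {Plant, Bus1, Sub1, Sub4}.
Min-cut edges: Plant→Bus3 (3), Bus1→Bus4 (3), Sub4→City (12); capacity 3 + 3 + 12 = 18.
This cut is saturated, so no flow can exceed 18.

18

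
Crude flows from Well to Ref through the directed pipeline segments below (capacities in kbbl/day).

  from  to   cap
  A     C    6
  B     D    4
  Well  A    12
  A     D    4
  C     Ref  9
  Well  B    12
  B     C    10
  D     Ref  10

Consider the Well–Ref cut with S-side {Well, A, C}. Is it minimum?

Given cut capacity: 12 + 4 + 9 = 25.
Augment Well→A→C→Ref: bottleneck 6, flow now 6.
Augment Well→A→D→Ref: bottleneck 4, flow now 10.
Augment Well→B→C→Ref: bottleneck 3, flow now 13.
Augment Well→B→D→Ref: bottleneck 4, flow now 17.
No augmenting path remains; maximum flow = 17.
In the residual graph, reachable from Well: {Well, A, B, C}.
Min-cut edges: A→D (4), B→D (4), C→Ref (9); capacity 4 + 4 + 9 = 17.
Cut capacity 25 exceeds the max flow 17, so it is not minimum.

No — its capacity is 25, but the minimum cut has capacity 17.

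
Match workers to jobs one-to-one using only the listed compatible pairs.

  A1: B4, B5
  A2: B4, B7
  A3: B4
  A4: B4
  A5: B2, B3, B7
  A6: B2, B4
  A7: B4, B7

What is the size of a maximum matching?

5

Unit-capacity flow: source→left, listed edges, right→sink; max matching = max flow.
Augmenting path A1→B4 (+1); matched 1.
Augmenting path A2→B7 (+1); matched 2.
Augmenting path A5→B2 (+1); matched 3.
Augmenting path A3→B4→A1→B5 (+1); matched 4.
Augmenting path A6→B2→A5→B3 (+1); matched 5.
No augmenting path remains; maximum matching = 5.
König certificate: {A1, A5, A6, B4, B7} is a vertex cover of size 5 (every listed pair touches it), so no matching can be larger.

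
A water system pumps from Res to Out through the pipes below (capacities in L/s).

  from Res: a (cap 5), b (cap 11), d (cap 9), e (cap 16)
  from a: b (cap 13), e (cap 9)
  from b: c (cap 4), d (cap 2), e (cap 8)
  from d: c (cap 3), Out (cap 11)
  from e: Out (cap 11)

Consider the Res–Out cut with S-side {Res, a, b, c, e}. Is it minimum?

Yes — it is a minimum cut (capacity 22).

Given cut capacity: 9 + 2 + 11 = 22.
Augment Res→d→Out: bottleneck 9, flow now 9.
Augment Res→e→Out: bottleneck 11, flow now 20.
Augment Res→b→d→Out: bottleneck 2, flow now 22.
No augmenting path remains; maximum flow = 22.
Cut capacity 22 equals the max flow, so it is a minimum cut.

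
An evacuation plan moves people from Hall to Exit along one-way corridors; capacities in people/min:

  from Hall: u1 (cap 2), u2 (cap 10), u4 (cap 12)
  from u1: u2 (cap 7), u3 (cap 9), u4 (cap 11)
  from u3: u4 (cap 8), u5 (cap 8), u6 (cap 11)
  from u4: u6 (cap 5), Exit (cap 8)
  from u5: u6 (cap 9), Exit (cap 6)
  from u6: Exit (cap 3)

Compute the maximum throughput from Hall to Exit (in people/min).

Augment Hall→u4→Exit: bottleneck 8, flow now 8.
Augment Hall→u4→u6→Exit: bottleneck 3, flow now 11.
Augment Hall→u1→u3→u5→Exit: bottleneck 2, flow now 13.
No augmenting path remains; maximum flow = 13.
In the residual graph, reachable from Hall: {Hall, u2, u4, u6}.
Min-cut edges: Hall→u1 (2), u4→Exit (8), u6→Exit (3); capacity 2 + 8 + 3 = 13.
This cut is saturated, so no flow can exceed 13.

13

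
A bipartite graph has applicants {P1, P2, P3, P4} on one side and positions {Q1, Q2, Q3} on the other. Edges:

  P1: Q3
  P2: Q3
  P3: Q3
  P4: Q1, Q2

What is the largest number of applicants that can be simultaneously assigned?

2

Unit-capacity flow: source→left, listed edges, right→sink; max matching = max flow.
Augmenting path P1→Q3 (+1); matched 1.
Augmenting path P4→Q1 (+1); matched 2.
No augmenting path remains; maximum matching = 2.
König certificate: {P4, Q3} is a vertex cover of size 2 (every listed pair touches it), so no matching can be larger.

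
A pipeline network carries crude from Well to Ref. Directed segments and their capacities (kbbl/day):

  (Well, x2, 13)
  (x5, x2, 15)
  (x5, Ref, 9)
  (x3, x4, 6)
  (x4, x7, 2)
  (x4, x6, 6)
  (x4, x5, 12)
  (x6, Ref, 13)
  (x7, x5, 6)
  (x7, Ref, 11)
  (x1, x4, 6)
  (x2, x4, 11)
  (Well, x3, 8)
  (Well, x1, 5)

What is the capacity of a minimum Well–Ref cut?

17

Augment Well→x1→x4→x5→Ref: bottleneck 5, flow now 5.
Augment Well→x2→x4→x5→Ref: bottleneck 4, flow now 9.
Augment Well→x2→x4→x6→Ref: bottleneck 6, flow now 15.
Augment Well→x2→x4→x7→Ref: bottleneck 1, flow now 16.
Augment Well→x3→x4→x7→Ref: bottleneck 1, flow now 17.
No augmenting path remains; maximum flow = 17.
By max-flow min-cut, the minimum cut capacity equals the max flow.
In the residual graph, reachable from Well: {Well, x1, x2, x3, x4, x5}.
Min-cut edges: x4→x6 (6), x4→x7 (2), x5→Ref (9); capacity 6 + 2 + 9 = 17.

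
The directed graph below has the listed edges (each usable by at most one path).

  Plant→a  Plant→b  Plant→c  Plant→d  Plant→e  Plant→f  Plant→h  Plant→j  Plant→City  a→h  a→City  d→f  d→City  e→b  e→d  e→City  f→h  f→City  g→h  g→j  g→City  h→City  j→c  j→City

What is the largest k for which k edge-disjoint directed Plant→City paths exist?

Assign every edge capacity 1; by Menger, the answer equals the max flow.
Path Plant→City (+1); total 1.
Path Plant→a→City (+1); total 2.
Path Plant→d→City (+1); total 3.
Path Plant→e→City (+1); total 4.
Path Plant→f→City (+1); total 5.
Path Plant→h→City (+1); total 6.
Path Plant→j→City (+1); total 7.
No residual Plant→City path; max flow = 7.
Certifying cut of size 7: {Plant→City, Plant→a, Plant→d, Plant→e, Plant→f, Plant→h, Plant→j}.

7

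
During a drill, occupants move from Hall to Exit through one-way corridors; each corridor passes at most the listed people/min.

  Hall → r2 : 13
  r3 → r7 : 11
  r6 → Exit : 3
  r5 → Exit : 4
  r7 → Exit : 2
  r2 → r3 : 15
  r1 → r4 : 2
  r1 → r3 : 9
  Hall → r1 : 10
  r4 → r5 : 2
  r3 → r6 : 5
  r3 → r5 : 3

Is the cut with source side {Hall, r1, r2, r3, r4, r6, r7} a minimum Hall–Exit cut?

Given cut capacity: 3 + 2 + 3 + 2 = 10.
Augment Hall→r1→r3→r5→Exit: bottleneck 3, flow now 3.
Augment Hall→r1→r3→r6→Exit: bottleneck 3, flow now 6.
Augment Hall→r1→r3→r7→Exit: bottleneck 2, flow now 8.
Augment Hall→r1→r4→r5→Exit: bottleneck 1, flow now 9.
No augmenting path remains; maximum flow = 9.
In the residual graph, reachable from Hall: {Hall, r1, r2, r3, r4, r5, r6, r7}.
Min-cut edges: r5→Exit (4), r6→Exit (3), r7→Exit (2); capacity 4 + 3 + 2 = 9.
Cut capacity 10 exceeds the max flow 9, so it is not minimum.

No — its capacity is 10, but the minimum cut has capacity 9.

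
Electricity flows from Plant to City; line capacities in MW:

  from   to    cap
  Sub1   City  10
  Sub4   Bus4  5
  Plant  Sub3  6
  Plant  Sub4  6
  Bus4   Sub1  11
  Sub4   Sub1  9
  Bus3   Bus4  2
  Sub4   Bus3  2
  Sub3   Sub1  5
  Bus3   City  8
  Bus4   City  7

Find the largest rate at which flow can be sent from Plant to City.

Augment Plant→Sub4→Sub1→City: bottleneck 6, flow now 6.
Augment Plant→Sub3→Sub1→City: bottleneck 4, flow now 10.
Augment Plant→Sub3→Sub1→Sub4→Bus4→City: bottleneck 1, flow now 11. (uses reverse residual edge)
No augmenting path remains; maximum flow = 11.
In the residual graph, reachable from Plant: {Plant, Sub3}.
Min-cut edges: Plant→Sub4 (6), Sub3→Sub1 (5); capacity 6 + 5 = 11.
This cut is saturated, so no flow can exceed 11.

11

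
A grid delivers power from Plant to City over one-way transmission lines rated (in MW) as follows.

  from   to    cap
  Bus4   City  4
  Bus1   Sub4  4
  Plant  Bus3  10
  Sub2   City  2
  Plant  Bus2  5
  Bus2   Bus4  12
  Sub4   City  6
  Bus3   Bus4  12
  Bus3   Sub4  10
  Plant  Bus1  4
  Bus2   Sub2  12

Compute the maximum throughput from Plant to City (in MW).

12

Augment Plant→Bus2→Sub2→City: bottleneck 2, flow now 2.
Augment Plant→Bus2→Bus4→City: bottleneck 3, flow now 5.
Augment Plant→Bus3→Sub4→City: bottleneck 6, flow now 11.
Augment Plant→Bus3→Bus4→City: bottleneck 1, flow now 12.
No augmenting path remains; maximum flow = 12.
In the residual graph, reachable from Plant: {Plant, Bus2, Bus3, Bus1, Sub2, Sub4, Bus4}.
Min-cut edges: Sub2→City (2), Sub4→City (6), Bus4→City (4); capacity 2 + 6 + 4 = 12.
This cut is saturated, so no flow can exceed 12.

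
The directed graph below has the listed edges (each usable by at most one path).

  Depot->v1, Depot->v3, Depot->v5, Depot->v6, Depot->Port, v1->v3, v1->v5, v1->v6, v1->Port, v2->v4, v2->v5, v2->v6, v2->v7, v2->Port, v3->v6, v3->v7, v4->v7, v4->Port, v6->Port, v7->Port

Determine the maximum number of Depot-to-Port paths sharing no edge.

4

Assign every edge capacity 1; by Menger, the answer equals the max flow.
Path Depot→Port (+1); total 1.
Path Depot→v1→Port (+1); total 2.
Path Depot→v6→Port (+1); total 3.
Path Depot→v3→v7→Port (+1); total 4.
No residual Depot→Port path; max flow = 4.
Certifying cut of size 4: {Depot→Port, Depot→v1, Depot→v3, Depot→v6}.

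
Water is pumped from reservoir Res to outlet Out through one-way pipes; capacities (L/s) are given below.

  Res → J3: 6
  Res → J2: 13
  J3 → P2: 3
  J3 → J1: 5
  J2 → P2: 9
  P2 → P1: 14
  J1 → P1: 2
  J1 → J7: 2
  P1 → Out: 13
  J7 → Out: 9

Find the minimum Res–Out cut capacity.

Augment Res→J3→P2→P1→Out: bottleneck 3, flow now 3.
Augment Res→J3→J1→P1→Out: bottleneck 2, flow now 5.
Augment Res→J3→J1→J7→Out: bottleneck 1, flow now 6.
Augment Res→J2→P2→P1→Out: bottleneck 8, flow now 14.
Augment Res→J2→P2→J3→J1→J7→Out: bottleneck 1, flow now 15. (uses reverse residual edge)
No augmenting path remains; maximum flow = 15.
By max-flow min-cut, the minimum cut capacity equals the max flow.
In the residual graph, reachable from Res: {Res, J2}.
Min-cut edges: Res→J3 (6), J2→P2 (9); capacity 6 + 9 = 15.

15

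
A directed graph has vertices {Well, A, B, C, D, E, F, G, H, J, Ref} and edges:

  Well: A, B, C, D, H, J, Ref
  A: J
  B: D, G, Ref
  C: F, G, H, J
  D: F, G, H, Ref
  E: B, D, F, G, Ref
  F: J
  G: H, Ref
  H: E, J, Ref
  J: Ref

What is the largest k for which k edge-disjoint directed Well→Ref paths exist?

6

Assign every edge capacity 1; by Menger, the answer equals the max flow.
Path Well→Ref (+1); total 1.
Path Well→B→Ref (+1); total 2.
Path Well→D→Ref (+1); total 3.
Path Well→H→Ref (+1); total 4.
Path Well→J→Ref (+1); total 5.
Path Well→C→G→Ref (+1); total 6.
No residual Well→Ref path; max flow = 6.
Certifying cut of size 6: {J→Ref, Well→B, Well→C, Well→D, Well→H, Well→Ref}.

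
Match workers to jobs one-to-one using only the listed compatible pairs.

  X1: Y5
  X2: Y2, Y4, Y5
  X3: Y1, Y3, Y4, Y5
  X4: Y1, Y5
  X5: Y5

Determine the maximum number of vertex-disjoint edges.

4

Unit-capacity flow: source→left, listed edges, right→sink; max matching = max flow.
Augmenting path X1→Y5 (+1); matched 1.
Augmenting path X2→Y2 (+1); matched 2.
Augmenting path X3→Y1 (+1); matched 3.
Augmenting path X4→Y1→X3→Y3 (+1); matched 4.
No augmenting path remains; maximum matching = 4.
König certificate: {X2, X3, X4, Y5} is a vertex cover of size 4 (every listed pair touches it), so no matching can be larger.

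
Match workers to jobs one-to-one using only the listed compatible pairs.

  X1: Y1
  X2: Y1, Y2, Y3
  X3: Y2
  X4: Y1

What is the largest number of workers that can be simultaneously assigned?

3

Unit-capacity flow: source→left, listed edges, right→sink; max matching = max flow.
Augmenting path X1→Y1 (+1); matched 1.
Augmenting path X2→Y2 (+1); matched 2.
Augmenting path X3→Y2→X2→Y3 (+1); matched 3.
No augmenting path remains; maximum matching = 3.
König certificate: {X2, X3, Y1} is a vertex cover of size 3 (every listed pair touches it), so no matching can be larger.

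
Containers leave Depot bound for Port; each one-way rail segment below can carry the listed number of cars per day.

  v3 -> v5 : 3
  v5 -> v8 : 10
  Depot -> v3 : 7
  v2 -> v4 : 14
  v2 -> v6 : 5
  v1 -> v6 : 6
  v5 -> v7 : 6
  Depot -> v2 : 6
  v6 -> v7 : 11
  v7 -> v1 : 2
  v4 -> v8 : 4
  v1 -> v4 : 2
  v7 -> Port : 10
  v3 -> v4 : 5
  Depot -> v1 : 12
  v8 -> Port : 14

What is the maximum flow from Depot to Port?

Augment Depot→v1→v4→v8→Port: bottleneck 2, flow now 2.
Augment Depot→v1→v6→v7→Port: bottleneck 6, flow now 8.
Augment Depot→v2→v4→v8→Port: bottleneck 2, flow now 10.
Augment Depot→v2→v6→v7→Port: bottleneck 4, flow now 14.
Augment Depot→v3→v5→v8→Port: bottleneck 3, flow now 17.
No augmenting path remains; maximum flow = 17.
In the residual graph, reachable from Depot: {Depot, v1, v2, v3, v4, v6, v7}.
Min-cut edges: v3→v5 (3), v4→v8 (4), v7→Port (10); capacity 3 + 4 + 10 = 17.
This cut is saturated, so no flow can exceed 17.

17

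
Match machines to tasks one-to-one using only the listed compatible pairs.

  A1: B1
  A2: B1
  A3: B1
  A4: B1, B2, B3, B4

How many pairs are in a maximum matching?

2

Unit-capacity flow: source→left, listed edges, right→sink; max matching = max flow.
Augmenting path A1→B1 (+1); matched 1.
Augmenting path A4→B2 (+1); matched 2.
No augmenting path remains; maximum matching = 2.
König certificate: {A4, B1} is a vertex cover of size 2 (every listed pair touches it), so no matching can be larger.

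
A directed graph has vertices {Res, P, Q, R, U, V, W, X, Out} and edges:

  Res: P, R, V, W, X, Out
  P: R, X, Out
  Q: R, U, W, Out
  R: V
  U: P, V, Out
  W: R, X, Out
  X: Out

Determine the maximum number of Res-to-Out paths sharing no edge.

4

Assign every edge capacity 1; by Menger, the answer equals the max flow.
Path Res→Out (+1); total 1.
Path Res→P→Out (+1); total 2.
Path Res→W→Out (+1); total 3.
Path Res→X→Out (+1); total 4.
No residual Res→Out path; max flow = 4.
Certifying cut of size 4: {Res→Out, Res→P, Res→W, Res→X}.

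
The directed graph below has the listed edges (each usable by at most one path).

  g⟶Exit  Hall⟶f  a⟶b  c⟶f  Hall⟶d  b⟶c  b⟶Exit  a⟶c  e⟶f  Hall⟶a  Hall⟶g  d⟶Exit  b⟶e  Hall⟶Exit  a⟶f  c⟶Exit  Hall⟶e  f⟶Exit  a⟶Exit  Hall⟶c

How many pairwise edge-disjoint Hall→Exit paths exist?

Assign every edge capacity 1; by Menger, the answer equals the max flow.
Path Hall→Exit (+1); total 1.
Path Hall→a→Exit (+1); total 2.
Path Hall→c→Exit (+1); total 3.
Path Hall→d→Exit (+1); total 4.
Path Hall→f→Exit (+1); total 5.
Path Hall→g→Exit (+1); total 6.
No residual Hall→Exit path; max flow = 6.
Certifying cut of size 6: {Hall→Exit, Hall→a, Hall→c, Hall→d, Hall→g, f→Exit}.

6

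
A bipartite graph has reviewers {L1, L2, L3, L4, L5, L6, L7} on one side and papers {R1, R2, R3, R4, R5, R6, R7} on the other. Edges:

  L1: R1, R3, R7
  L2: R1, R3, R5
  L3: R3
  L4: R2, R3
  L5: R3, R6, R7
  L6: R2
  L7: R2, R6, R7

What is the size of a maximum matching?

Unit-capacity flow: source→left, listed edges, right→sink; max matching = max flow.
Augmenting path L1→R1 (+1); matched 1.
Augmenting path L2→R3 (+1); matched 2.
Augmenting path L4→R2 (+1); matched 3.
Augmenting path L5→R6 (+1); matched 4.
Augmenting path L7→R7 (+1); matched 5.
Augmenting path L3→R3→L2→R5 (+1); matched 6.
No augmenting path remains; maximum matching = 6.
König certificate: {L1, L2, L5, L7, R2, R3} is a vertex cover of size 6 (every listed pair touches it), so no matching can be larger.

6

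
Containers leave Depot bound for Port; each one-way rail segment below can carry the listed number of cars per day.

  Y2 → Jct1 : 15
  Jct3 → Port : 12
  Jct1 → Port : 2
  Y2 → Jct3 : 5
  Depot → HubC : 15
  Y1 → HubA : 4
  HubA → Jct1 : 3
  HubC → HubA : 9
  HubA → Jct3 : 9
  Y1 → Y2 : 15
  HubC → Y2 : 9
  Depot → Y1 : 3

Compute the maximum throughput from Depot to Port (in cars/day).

Augment Depot→Y1→HubA→Jct3→Port: bottleneck 3, flow now 3.
Augment Depot→HubC→HubA→Jct3→Port: bottleneck 6, flow now 9.
Augment Depot→HubC→HubA→Jct1→Port: bottleneck 2, flow now 11.
Augment Depot→HubC→Y2→Jct3→Port: bottleneck 3, flow now 14.
No augmenting path remains; maximum flow = 14.
In the residual graph, reachable from Depot: {Depot, Y1, HubC, HubA, Y2, Jct3, Jct1}.
Min-cut edges: Jct3→Port (12), Jct1→Port (2); capacity 12 + 2 = 14.
This cut is saturated, so no flow can exceed 14.

14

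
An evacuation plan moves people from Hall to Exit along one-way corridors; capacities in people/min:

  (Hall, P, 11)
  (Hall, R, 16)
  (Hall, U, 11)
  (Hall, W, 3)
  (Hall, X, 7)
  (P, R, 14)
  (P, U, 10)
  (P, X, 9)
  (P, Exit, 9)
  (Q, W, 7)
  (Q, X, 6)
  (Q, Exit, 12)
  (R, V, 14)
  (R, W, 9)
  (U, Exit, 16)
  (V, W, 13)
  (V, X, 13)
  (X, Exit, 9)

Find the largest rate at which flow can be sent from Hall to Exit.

31

Augment Hall→P→Exit: bottleneck 9, flow now 9.
Augment Hall→U→Exit: bottleneck 11, flow now 20.
Augment Hall→X→Exit: bottleneck 7, flow now 27.
Augment Hall→P→U→Exit: bottleneck 2, flow now 29.
Augment Hall→R→V→X→Exit: bottleneck 2, flow now 31.
No augmenting path remains; maximum flow = 31.
In the residual graph, reachable from Hall: {Hall, R, V, W, X}.
Min-cut edges: Hall→P (11), Hall→U (11), X→Exit (9); capacity 11 + 11 + 9 = 31.
This cut is saturated, so no flow can exceed 31.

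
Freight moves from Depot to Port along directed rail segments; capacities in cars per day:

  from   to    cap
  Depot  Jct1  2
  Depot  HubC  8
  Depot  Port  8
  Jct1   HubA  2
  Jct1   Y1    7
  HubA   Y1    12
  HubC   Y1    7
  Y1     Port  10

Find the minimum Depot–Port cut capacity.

Augment Depot→Port: bottleneck 8, flow now 8.
Augment Depot→Jct1→Y1→Port: bottleneck 2, flow now 10.
Augment Depot→HubC→Y1→Port: bottleneck 7, flow now 17.
No augmenting path remains; maximum flow = 17.
By max-flow min-cut, the minimum cut capacity equals the max flow.
In the residual graph, reachable from Depot: {Depot, HubC}.
Min-cut edges: Depot→Jct1 (2), Depot→Port (8), HubC→Y1 (7); capacity 2 + 8 + 7 = 17.

17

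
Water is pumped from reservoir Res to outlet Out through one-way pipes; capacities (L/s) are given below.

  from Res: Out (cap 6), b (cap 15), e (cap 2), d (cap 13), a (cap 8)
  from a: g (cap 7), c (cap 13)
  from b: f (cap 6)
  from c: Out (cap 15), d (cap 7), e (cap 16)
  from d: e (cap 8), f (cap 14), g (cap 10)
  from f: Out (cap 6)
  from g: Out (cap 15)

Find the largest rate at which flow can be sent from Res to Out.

30

Augment Res→Out: bottleneck 6, flow now 6.
Augment Res→a→c→Out: bottleneck 8, flow now 14.
Augment Res→b→f→Out: bottleneck 6, flow now 20.
Augment Res→d→g→Out: bottleneck 10, flow now 30.
No augmenting path remains; maximum flow = 30.
In the residual graph, reachable from Res: {Res, b, d, e, f}.
Min-cut edges: Res→a (8), Res→Out (6), d→g (10), f→Out (6); capacity 8 + 6 + 10 + 6 = 30.
This cut is saturated, so no flow can exceed 30.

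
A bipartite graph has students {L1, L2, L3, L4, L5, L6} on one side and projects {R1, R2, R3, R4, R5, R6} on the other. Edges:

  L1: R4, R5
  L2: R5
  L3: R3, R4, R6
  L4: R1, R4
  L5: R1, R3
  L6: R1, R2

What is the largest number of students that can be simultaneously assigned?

6

Unit-capacity flow: source→left, listed edges, right→sink; max matching = max flow.
Augmenting path L1→R4 (+1); matched 1.
Augmenting path L2→R5 (+1); matched 2.
Augmenting path L3→R3 (+1); matched 3.
Augmenting path L4→R1 (+1); matched 4.
Augmenting path L6→R2 (+1); matched 5.
Augmenting path L5→R3→L3→R6 (+1); matched 6.
No augmenting path remains; maximum matching = 6.
König certificate: {L1, L2, L3, L4, L5, L6} is a vertex cover of size 6 (every listed pair touches it), so no matching can be larger.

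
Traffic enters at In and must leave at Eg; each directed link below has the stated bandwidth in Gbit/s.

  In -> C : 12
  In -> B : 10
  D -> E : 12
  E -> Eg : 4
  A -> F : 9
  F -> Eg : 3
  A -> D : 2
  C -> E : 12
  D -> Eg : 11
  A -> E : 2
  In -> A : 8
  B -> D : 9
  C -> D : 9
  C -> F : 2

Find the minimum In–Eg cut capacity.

Augment In→A→D→Eg: bottleneck 2, flow now 2.
Augment In→A→E→Eg: bottleneck 2, flow now 4.
Augment In→A→F→Eg: bottleneck 3, flow now 7.
Augment In→B→D→Eg: bottleneck 9, flow now 16.
Augment In→C→E→Eg: bottleneck 2, flow now 18.
No augmenting path remains; maximum flow = 18.
By max-flow min-cut, the minimum cut capacity equals the max flow.
In the residual graph, reachable from In: {In, A, B, C, D, E, F}.
Min-cut edges: D→Eg (11), E→Eg (4), F→Eg (3); capacity 11 + 4 + 3 = 18.

18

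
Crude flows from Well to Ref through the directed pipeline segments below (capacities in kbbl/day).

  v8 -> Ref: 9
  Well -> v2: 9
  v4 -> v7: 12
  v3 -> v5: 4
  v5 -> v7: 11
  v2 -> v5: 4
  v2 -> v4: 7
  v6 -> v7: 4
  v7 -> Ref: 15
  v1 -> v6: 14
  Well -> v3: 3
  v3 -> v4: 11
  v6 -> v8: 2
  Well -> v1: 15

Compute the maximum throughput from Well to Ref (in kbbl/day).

17

Augment Well→v1→v6→v7→Ref: bottleneck 4, flow now 4.
Augment Well→v1→v6→v8→Ref: bottleneck 2, flow now 6.
Augment Well→v2→v4→v7→Ref: bottleneck 7, flow now 13.
Augment Well→v2→v5→v7→Ref: bottleneck 2, flow now 15.
Augment Well→v3→v4→v7→Ref: bottleneck 2, flow now 17.
No augmenting path remains; maximum flow = 17.
In the residual graph, reachable from Well: {Well, v1, v2, v3, v4, v5, v6, v7}.
Min-cut edges: v6→v8 (2), v7→Ref (15); capacity 2 + 15 = 17.
This cut is saturated, so no flow can exceed 17.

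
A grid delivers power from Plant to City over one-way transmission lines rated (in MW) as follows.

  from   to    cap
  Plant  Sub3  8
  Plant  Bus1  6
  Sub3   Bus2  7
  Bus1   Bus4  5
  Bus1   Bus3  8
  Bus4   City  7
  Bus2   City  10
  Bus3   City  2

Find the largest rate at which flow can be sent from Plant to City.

Augment Plant→Sub3→Bus2→City: bottleneck 7, flow now 7.
Augment Plant→Bus1→Bus4→City: bottleneck 5, flow now 12.
Augment Plant→Bus1→Bus3→City: bottleneck 1, flow now 13.
No augmenting path remains; maximum flow = 13.
In the residual graph, reachable from Plant: {Plant, Sub3}.
Min-cut edges: Plant→Bus1 (6), Sub3→Bus2 (7); capacity 6 + 7 = 13.
This cut is saturated, so no flow can exceed 13.

13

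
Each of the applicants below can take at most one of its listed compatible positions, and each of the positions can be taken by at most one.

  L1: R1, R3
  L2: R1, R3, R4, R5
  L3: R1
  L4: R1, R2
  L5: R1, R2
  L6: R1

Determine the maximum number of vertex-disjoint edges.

4

Unit-capacity flow: source→left, listed edges, right→sink; max matching = max flow.
Augmenting path L1→R1 (+1); matched 1.
Augmenting path L2→R3 (+1); matched 2.
Augmenting path L4→R2 (+1); matched 3.
Augmenting path L3→R1→L1→R3→L2→R4 (+1); matched 4.
No augmenting path remains; maximum matching = 4.
König certificate: {L1, L2, R1, R2} is a vertex cover of size 4 (every listed pair touches it), so no matching can be larger.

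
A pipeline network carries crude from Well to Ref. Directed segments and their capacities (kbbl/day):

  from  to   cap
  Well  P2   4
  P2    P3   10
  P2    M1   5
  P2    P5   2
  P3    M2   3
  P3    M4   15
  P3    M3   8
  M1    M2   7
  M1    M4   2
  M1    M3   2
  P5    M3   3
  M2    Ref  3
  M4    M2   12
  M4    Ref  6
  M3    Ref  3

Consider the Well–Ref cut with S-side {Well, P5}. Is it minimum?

No — its capacity is 7, but the minimum cut has capacity 4.

Given cut capacity: 4 + 3 = 7.
Augment Well→P2→P3→M2→Ref: bottleneck 3, flow now 3.
Augment Well→P2→P3→M4→Ref: bottleneck 1, flow now 4.
No augmenting path remains; maximum flow = 4.
In the residual graph, reachable from Well: {Well}.
Min-cut edges: Well→P2 (4); capacity 4 = 4.
Cut capacity 7 exceeds the max flow 4, so it is not minimum.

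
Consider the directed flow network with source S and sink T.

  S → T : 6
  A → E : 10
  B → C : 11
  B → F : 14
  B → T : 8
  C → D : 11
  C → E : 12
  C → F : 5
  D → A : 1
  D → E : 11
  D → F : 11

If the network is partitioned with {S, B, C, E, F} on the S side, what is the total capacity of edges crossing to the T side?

25

Edges leaving {S, B, C, E, F}: S→T (6), B→T (8), C→D (11).
Cut capacity = 6 + 8 + 11 = 25.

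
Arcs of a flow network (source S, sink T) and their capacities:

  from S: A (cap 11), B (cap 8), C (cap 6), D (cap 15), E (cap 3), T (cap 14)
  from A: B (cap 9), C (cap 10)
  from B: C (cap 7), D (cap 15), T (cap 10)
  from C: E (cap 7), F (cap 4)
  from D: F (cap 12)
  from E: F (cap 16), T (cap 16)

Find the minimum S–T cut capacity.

Augment S→T: bottleneck 14, flow now 14.
Augment S→B→T: bottleneck 8, flow now 22.
Augment S→E→T: bottleneck 3, flow now 25.
Augment S→A→B→T: bottleneck 2, flow now 27.
Augment S→C→E→T: bottleneck 6, flow now 33.
Augment S→A→C→E→T: bottleneck 1, flow now 34.
No augmenting path remains; maximum flow = 34.
By max-flow min-cut, the minimum cut capacity equals the max flow.
In the residual graph, reachable from S: {S, A, B, C, D, F}.
Min-cut edges: S→E (3), S→T (14), B→T (10), C→E (7); capacity 3 + 14 + 10 + 7 = 34.

34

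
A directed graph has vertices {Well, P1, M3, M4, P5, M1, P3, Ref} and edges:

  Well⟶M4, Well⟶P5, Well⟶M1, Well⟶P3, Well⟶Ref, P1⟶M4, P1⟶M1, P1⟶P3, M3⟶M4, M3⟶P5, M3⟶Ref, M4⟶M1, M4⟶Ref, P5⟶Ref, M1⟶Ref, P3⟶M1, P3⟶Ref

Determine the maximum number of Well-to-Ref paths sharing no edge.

Assign every edge capacity 1; by Menger, the answer equals the max flow.
Path Well→Ref (+1); total 1.
Path Well→M4→Ref (+1); total 2.
Path Well→P5→Ref (+1); total 3.
Path Well→M1→Ref (+1); total 4.
Path Well→P3→Ref (+1); total 5.
No residual Well→Ref path; max flow = 5.
Certifying cut of size 5: {Well→M1, Well→M4, Well→P3, Well→P5, Well→Ref}.

5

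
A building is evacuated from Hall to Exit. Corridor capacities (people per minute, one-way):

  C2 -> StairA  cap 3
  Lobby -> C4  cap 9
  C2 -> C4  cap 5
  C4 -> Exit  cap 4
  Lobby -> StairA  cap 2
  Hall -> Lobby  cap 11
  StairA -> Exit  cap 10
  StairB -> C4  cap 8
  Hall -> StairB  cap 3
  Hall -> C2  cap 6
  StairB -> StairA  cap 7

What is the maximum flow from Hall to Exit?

Augment Hall→StairB→StairA→Exit: bottleneck 3, flow now 3.
Augment Hall→C2→StairA→Exit: bottleneck 3, flow now 6.
Augment Hall→C2→C4→Exit: bottleneck 3, flow now 9.
Augment Hall→Lobby→StairA→Exit: bottleneck 2, flow now 11.
Augment Hall→Lobby→C4→Exit: bottleneck 1, flow now 12.
No augmenting path remains; maximum flow = 12.
In the residual graph, reachable from Hall: {Hall, C2, Lobby, C4}.
Min-cut edges: Hall→StairB (3), C2→StairA (3), Lobby→StairA (2), C4→Exit (4); capacity 3 + 3 + 2 + 4 = 12.
This cut is saturated, so no flow can exceed 12.

12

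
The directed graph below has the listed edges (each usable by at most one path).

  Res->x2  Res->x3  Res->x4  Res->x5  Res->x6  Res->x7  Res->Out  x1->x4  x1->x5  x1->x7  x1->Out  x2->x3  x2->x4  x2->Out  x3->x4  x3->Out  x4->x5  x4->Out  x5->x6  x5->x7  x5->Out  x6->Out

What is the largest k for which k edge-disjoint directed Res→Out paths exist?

Assign every edge capacity 1; by Menger, the answer equals the max flow.
Path Res→Out (+1); total 1.
Path Res→x2→Out (+1); total 2.
Path Res→x3→Out (+1); total 3.
Path Res→x4→Out (+1); total 4.
Path Res→x5→Out (+1); total 5.
Path Res→x6→Out (+1); total 6.
No residual Res→Out path; max flow = 6.
Certifying cut of size 6: {Res→Out, Res→x2, Res→x3, Res→x4, Res→x5, Res→x6}.

6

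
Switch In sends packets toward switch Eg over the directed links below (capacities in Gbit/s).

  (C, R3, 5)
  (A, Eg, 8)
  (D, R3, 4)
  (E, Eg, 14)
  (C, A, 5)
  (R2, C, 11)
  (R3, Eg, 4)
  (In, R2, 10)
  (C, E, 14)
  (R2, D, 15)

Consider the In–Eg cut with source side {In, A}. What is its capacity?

18

Edges leaving {In, A}: In→R2 (10), A→Eg (8).
Cut capacity = 10 + 8 = 18.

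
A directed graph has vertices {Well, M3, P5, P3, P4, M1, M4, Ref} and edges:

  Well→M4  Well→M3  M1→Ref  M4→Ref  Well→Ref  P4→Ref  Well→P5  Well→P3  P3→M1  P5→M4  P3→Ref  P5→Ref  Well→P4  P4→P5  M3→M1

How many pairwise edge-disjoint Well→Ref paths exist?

6

Assign every edge capacity 1; by Menger, the answer equals the max flow.
Path Well→Ref (+1); total 1.
Path Well→P5→Ref (+1); total 2.
Path Well→P3→Ref (+1); total 3.
Path Well→P4→Ref (+1); total 4.
Path Well→M4→Ref (+1); total 5.
Path Well→M3→M1→Ref (+1); total 6.
No residual Well→Ref path; max flow = 6.
Certifying cut of size 6: {Well→M3, Well→M4, Well→P3, Well→P4, Well→P5, Well→Ref}.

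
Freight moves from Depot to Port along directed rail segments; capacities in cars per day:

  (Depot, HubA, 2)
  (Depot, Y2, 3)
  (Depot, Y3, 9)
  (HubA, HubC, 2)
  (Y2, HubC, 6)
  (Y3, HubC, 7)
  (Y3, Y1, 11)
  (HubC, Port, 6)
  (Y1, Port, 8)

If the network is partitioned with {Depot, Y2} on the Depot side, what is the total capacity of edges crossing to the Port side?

17

Edges leaving {Depot, Y2}: Depot→HubA (2), Depot→Y3 (9), Y2→HubC (6).
Cut capacity = 2 + 9 + 6 = 17.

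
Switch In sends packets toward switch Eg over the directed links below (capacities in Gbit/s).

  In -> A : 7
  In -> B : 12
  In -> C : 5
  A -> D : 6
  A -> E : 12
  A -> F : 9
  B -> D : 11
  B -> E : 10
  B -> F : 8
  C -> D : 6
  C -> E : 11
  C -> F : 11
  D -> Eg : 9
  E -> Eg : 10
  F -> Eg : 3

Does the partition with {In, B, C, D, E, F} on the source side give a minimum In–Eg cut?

No — its capacity is 29, but the minimum cut has capacity 22.

Given cut capacity: 7 + 9 + 10 + 3 = 29.
Augment In→A→D→Eg: bottleneck 6, flow now 6.
Augment In→A→E→Eg: bottleneck 1, flow now 7.
Augment In→B→D→Eg: bottleneck 3, flow now 10.
Augment In→B→E→Eg: bottleneck 9, flow now 19.
Augment In→C→F→Eg: bottleneck 3, flow now 22.
No augmenting path remains; maximum flow = 22.
In the residual graph, reachable from In: {In, A, B, C, D, E, F}.
Min-cut edges: D→Eg (9), E→Eg (10), F→Eg (3); capacity 9 + 10 + 3 = 22.
Cut capacity 29 exceeds the max flow 22, so it is not minimum.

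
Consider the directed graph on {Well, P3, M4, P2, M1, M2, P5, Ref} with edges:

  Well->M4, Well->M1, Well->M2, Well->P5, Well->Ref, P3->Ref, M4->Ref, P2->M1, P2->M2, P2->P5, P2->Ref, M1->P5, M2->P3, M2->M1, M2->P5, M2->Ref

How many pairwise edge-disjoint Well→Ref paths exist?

3

Assign every edge capacity 1; by Menger, the answer equals the max flow.
Path Well→Ref (+1); total 1.
Path Well→M4→Ref (+1); total 2.
Path Well→M2→Ref (+1); total 3.
No residual Well→Ref path; max flow = 3.
Certifying cut of size 3: {Well→M2, Well→M4, Well→Ref}.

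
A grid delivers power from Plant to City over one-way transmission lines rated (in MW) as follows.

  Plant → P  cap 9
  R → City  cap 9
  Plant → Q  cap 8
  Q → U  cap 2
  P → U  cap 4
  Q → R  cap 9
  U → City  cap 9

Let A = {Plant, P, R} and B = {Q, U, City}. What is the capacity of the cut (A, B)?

Edges leaving {Plant, P, R}: Plant→Q (8), P→U (4), R→City (9).
Cut capacity = 8 + 4 + 9 = 21.

21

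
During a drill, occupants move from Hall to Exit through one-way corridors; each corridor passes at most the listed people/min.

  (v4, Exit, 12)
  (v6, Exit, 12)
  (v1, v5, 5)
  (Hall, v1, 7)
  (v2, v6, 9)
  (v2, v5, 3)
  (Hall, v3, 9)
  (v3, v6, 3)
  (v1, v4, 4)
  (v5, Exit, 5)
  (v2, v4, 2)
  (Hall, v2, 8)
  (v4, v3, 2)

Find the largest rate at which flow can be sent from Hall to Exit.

18

Augment Hall→v1→v4→Exit: bottleneck 4, flow now 4.
Augment Hall→v1→v5→Exit: bottleneck 3, flow now 7.
Augment Hall→v2→v4→Exit: bottleneck 2, flow now 9.
Augment Hall→v2→v5→Exit: bottleneck 2, flow now 11.
Augment Hall→v2→v6→Exit: bottleneck 4, flow now 15.
Augment Hall→v3→v6→Exit: bottleneck 3, flow now 18.
No augmenting path remains; maximum flow = 18.
In the residual graph, reachable from Hall: {Hall, v3}.
Min-cut edges: Hall→v1 (7), Hall→v2 (8), v3→v6 (3); capacity 7 + 8 + 3 = 18.
This cut is saturated, so no flow can exceed 18.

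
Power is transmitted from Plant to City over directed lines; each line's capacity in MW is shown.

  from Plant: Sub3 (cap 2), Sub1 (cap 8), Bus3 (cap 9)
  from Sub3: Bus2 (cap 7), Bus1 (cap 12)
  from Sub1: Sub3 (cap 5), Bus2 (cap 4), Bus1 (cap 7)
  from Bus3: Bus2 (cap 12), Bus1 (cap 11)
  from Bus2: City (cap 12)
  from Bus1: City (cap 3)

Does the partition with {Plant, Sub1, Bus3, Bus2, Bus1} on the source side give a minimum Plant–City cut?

No — its capacity is 22, but the minimum cut has capacity 15.

Given cut capacity: 2 + 5 + 12 + 3 = 22.
Augment Plant→Sub3→Bus2→City: bottleneck 2, flow now 2.
Augment Plant→Sub1→Bus2→City: bottleneck 4, flow now 6.
Augment Plant→Sub1→Bus1→City: bottleneck 3, flow now 9.
Augment Plant→Bus3→Bus2→City: bottleneck 6, flow now 15.
No augmenting path remains; maximum flow = 15.
In the residual graph, reachable from Plant: {Plant, Sub3, Sub1, Bus3, Bus2, Bus1}.
Min-cut edges: Bus2→City (12), Bus1→City (3); capacity 12 + 3 = 15.
Cut capacity 22 exceeds the max flow 15, so it is not minimum.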